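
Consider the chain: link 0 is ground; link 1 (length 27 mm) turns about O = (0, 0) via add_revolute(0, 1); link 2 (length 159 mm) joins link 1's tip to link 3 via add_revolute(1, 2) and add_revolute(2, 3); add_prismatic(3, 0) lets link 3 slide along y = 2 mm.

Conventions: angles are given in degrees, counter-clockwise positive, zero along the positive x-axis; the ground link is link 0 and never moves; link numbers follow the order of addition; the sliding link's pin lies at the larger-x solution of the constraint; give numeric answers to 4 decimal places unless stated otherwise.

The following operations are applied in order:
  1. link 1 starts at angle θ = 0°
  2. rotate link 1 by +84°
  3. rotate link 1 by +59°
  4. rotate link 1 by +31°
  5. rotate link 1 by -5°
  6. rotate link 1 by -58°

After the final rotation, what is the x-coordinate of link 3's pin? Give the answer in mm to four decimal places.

geometry: r = 27 mm, L = 159 mm, e = 2 mm; θ starts at 0°
rotate link 1 by +84°: θ ← 0° +84° = 84°
rotate link 1 by +59°: θ ← 84° +59° = 143°
rotate link 1 by +31°: θ ← 143° +31° = 174°
rotate link 1 by -5°: θ ← 174° -5° = 169°
rotate link 1 by -58°: θ ← 169° -58° = 111°
crank pin P = (r cos θ, r sin θ) = (-9.675935, 25.206672)
h = r sin θ − e = 25.206672 − 2 = 23.206672
x = r cos θ + √(L² − h²) = -9.675935 + 157.297331 = 147.621397

147.6214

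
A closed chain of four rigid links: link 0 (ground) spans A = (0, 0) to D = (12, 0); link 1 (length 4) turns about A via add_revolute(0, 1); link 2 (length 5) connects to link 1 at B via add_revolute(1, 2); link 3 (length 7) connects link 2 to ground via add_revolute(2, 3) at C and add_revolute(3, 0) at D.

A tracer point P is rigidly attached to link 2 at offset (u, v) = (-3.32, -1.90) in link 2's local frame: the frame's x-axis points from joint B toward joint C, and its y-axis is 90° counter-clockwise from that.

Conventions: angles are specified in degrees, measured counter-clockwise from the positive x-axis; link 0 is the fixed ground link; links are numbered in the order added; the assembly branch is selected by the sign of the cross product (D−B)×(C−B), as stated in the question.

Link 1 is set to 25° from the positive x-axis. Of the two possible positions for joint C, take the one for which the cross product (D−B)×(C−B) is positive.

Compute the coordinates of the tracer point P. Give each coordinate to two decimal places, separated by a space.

A=(0,0), D=(12.00,0)
B = A + 4.00·(cos25°, sin25°) = (3.6252, 1.6905)
|BD| = 8.5437
circle(B,5.00) ∩ circle(D,7.00): a=2.8673, h=4.0962
  candidates: C₊=(7.2463,5.1383) cross=34.996; C₋=(5.6254,-2.8920) cross=-34.996
  branch + wants cross > 0 → take C=(7.2463,5.1383) (cross=34.996)
ex = (C−B)/|BC| = (0.7242,0.6896); ey = (-0.6896,0.7242)
P = B + -3.32·ex + -1.90·ey = (2.5310,-1.9749)

2.53 -1.97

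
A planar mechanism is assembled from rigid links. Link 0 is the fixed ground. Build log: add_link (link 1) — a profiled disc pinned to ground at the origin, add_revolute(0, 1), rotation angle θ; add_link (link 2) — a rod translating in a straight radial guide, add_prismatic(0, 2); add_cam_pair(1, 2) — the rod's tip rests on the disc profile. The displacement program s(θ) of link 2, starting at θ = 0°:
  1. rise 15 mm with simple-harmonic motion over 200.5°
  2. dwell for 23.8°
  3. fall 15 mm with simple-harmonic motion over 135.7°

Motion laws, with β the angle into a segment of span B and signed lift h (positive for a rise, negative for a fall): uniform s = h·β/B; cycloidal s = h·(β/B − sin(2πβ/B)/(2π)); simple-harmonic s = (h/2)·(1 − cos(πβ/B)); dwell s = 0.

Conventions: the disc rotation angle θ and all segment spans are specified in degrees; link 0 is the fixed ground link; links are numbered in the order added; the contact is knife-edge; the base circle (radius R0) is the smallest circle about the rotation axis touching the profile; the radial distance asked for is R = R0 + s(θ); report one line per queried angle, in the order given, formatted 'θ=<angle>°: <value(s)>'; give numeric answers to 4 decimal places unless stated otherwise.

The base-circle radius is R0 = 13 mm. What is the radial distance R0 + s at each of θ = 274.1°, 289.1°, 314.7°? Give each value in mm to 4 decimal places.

seg 1 [0°–200.5°] simple-harmonic, h=15: full span → s += 15 → s = 15.0000
seg 2 [200.5°–224.3°] dwell: s stays 15.0000
seg 3 [224.3°–360°] simple-harmonic, h=-15: θ=274.1° here. β=49.8, B=135.7. -15/2·(1 − cos(π·0.3670)) = -4.4564 → s = 10.5436
seg 3 [224.3°–360°] simple-harmonic, h=-15: θ=289.1° here. β=64.8, B=135.7. -15/2·(1 − cos(π·0.4775)) = -6.9709 → s = 8.0291
seg 3 [224.3°–360°] simple-harmonic, h=-15: θ=314.7° here. β=90.4, B=135.7. -15/2·(1 − cos(π·0.6662)) = -11.2400 → s = 3.7600
θ=274.1°: R = R0 + s = 13 + 10.5436 = 23.5436
θ=289.1°: R = R0 + s = 13 + 8.0291 = 21.0291
θ=314.7°: R = R0 + s = 13 + 3.7600 = 16.7600

θ=274.1°: 23.5436
θ=289.1°: 21.0291
θ=314.7°: 16.7600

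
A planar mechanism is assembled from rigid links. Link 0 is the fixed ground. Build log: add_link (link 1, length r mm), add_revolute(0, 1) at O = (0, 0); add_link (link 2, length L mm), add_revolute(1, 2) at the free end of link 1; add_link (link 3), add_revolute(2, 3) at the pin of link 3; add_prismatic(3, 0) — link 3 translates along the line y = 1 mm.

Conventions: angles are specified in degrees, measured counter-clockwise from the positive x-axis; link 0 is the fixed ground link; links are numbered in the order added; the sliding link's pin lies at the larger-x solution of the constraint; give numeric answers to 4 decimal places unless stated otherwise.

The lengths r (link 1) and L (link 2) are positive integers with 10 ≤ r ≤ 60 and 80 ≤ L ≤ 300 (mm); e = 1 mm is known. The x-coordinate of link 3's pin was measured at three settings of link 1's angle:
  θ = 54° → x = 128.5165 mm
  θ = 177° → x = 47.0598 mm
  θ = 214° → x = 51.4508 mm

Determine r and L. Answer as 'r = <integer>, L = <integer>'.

constraint per measurement: (x − r cos θ)² + (r sin θ − e)² = L²
subtracting the θ₁ and θ₂ equations cancels the r² and L² terms:
r = (x₁² − x₂²) / (2[(x₁cos θ₁ + e sin θ₁) − (x₂cos θ₂ + e sin θ₂)]) = 57.9999 → r = 58
L² = (x₁ − r cos θ₁)² + (r sin θ₁ − e)² = 11024.9928 → L = 105.0000 → L = 105
check at θ₃=214°: x = 51.4508 (printed 51.4508) ✓

r = 58, L = 105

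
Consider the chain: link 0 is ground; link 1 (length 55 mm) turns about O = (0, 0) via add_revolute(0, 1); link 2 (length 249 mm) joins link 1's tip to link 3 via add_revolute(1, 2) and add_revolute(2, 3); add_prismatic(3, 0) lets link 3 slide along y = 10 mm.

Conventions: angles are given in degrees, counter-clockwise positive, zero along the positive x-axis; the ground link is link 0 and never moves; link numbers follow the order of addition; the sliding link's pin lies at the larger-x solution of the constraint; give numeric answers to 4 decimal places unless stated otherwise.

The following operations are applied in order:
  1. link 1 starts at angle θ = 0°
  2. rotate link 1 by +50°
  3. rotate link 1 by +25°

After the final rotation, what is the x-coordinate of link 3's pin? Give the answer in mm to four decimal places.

geometry: r = 55 mm, L = 249 mm, e = 10 mm; θ starts at 0°
rotate link 1 by +50°: θ ← 0° +50° = 50°
rotate link 1 by +25°: θ ← 50° +25° = 75°
crank pin P = (r cos θ, r sin θ) = (14.235047, 53.125920)
h = r sin θ − e = 53.125920 − 10 = 43.125920
x = r cos θ + √(L² − h²) = 14.235047 + 245.236936 = 259.471984

259.4720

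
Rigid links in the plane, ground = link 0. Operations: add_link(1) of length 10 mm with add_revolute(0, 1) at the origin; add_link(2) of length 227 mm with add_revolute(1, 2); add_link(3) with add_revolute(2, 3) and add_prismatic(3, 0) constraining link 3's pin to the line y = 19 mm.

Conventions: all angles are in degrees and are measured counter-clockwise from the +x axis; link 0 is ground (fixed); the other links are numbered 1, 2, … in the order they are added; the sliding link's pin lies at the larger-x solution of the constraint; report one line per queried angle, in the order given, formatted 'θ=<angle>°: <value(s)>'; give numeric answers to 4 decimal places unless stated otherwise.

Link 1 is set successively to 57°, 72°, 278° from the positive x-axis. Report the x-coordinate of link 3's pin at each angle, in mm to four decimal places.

geometry: r = 10 mm, L = 227 mm, e = 19 mm
θ=57°: crank pin P = (r cos θ, r sin θ) = (5.446390, 8.386706)
θ=57°: h = r sin θ − e = 8.386706 − 19 = -10.613294
θ=57°: x = r cos θ + √(L² − h²) = 5.446390 + 226.751754 = 232.198144
θ=72°: crank pin P = (r cos θ, r sin θ) = (3.090170, 9.510565)
θ=72°: h = r sin θ − e = 9.510565 − 19 = -9.489435
θ=72°: x = r cos θ + √(L² − h²) = 3.090170 + 226.801567 = 229.891737
θ=278°: crank pin P = (r cos θ, r sin θ) = (1.391731, -9.902681)
θ=278°: h = r sin θ − e = -9.902681 − 19 = -28.902681
θ=278°: x = r cos θ + √(L² − h²) = 1.391731 + 225.152471 = 226.544202

θ=57°: 232.1981
θ=72°: 229.8917
θ=278°: 226.5442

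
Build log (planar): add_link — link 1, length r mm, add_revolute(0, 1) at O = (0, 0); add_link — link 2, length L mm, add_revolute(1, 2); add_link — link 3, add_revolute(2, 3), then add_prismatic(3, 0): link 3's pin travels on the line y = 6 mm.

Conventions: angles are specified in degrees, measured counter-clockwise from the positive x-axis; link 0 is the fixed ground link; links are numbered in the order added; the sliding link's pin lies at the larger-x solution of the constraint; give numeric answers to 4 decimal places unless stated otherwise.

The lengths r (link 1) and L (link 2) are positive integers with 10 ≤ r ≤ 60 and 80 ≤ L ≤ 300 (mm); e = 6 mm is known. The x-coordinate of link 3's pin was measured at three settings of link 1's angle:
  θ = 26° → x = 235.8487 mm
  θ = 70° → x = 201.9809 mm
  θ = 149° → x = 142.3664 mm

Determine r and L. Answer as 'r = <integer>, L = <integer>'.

constraint per measurement: (x − r cos θ)² + (r sin θ − e)² = L²
subtracting the θ₁ and θ₂ equations cancels the r² and L² terms:
r = (x₁² − x₂²) / (2[(x₁cos θ₁ + e sin θ₁) − (x₂cos θ₂ + e sin θ₂)]) = 53.0000 → r = 53
L² = (x₁ − r cos θ₁)² + (r sin θ₁ − e)² = 35720.9881 → L = 189.0000 → L = 189
check at θ₃=149°: x = 142.3664 (printed 142.3664) ✓

r = 53, L = 189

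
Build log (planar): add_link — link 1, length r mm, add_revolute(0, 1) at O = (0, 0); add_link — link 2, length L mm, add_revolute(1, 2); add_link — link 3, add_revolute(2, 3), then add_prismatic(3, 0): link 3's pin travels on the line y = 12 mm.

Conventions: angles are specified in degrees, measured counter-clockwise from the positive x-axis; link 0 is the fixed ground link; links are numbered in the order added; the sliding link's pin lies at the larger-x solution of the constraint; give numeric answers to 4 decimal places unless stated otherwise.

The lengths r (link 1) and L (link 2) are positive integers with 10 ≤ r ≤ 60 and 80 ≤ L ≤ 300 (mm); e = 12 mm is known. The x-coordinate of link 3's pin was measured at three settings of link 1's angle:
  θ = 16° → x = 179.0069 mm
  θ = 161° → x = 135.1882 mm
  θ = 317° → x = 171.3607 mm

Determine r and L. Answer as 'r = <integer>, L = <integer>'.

constraint per measurement: (x − r cos θ)² + (r sin θ − e)² = L²
subtracting the θ₁ and θ₂ equations cancels the r² and L² terms:
r = (x₁² − x₂²) / (2[(x₁cos θ₁ + e sin θ₁) − (x₂cos θ₂ + e sin θ₂)]) = 23.0000 → r = 23
L² = (x₁ − r cos θ₁)² + (r sin θ₁ − e)² = 24648.9845 → L = 157.0000 → L = 157
check at θ₃=317°: x = 171.3607 (printed 171.3607) ✓

r = 23, L = 157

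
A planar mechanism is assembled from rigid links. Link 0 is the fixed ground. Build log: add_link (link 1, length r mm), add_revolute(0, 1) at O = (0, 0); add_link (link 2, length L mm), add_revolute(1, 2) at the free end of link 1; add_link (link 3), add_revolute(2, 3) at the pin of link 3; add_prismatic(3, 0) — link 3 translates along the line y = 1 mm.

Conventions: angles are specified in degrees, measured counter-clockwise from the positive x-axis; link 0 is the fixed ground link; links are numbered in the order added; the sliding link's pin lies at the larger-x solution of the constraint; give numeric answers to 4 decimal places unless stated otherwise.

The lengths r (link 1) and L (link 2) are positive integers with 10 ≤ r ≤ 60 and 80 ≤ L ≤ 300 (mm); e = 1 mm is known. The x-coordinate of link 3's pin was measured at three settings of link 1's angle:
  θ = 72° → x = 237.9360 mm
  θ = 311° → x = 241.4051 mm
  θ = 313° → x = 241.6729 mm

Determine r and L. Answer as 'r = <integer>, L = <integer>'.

constraint per measurement: (x − r cos θ)² + (r sin θ − e)² = L²
subtracting the θ₁ and θ₂ equations cancels the r² and L² terms:
r = (x₁² − x₂²) / (2[(x₁cos θ₁ + e sin θ₁) − (x₂cos θ₂ + e sin θ₂)]) = 10.0000 → r = 10
L² = (x₁ − r cos θ₁)² + (r sin θ₁ − e)² = 55224.9936 → L = 235.0000 → L = 235
check at θ₃=313°: x = 241.6729 (printed 241.6729) ✓

r = 10, L = 235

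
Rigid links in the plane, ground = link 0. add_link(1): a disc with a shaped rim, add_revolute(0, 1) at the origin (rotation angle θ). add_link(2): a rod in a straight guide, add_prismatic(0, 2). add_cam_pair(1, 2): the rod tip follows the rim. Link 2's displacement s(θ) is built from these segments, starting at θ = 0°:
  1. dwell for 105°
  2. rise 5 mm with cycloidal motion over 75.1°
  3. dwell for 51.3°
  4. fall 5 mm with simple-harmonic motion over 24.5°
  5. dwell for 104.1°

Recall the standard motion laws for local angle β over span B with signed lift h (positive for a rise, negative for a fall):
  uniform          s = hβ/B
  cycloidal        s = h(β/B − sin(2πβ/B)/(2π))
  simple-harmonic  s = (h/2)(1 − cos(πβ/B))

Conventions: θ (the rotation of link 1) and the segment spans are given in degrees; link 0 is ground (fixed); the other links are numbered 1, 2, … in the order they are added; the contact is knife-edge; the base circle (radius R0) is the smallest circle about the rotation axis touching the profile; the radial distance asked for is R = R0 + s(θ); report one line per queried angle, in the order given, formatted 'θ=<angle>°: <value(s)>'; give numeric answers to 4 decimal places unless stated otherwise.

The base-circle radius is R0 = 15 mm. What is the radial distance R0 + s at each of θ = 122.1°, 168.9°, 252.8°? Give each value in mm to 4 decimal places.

segment 1 (0° to 105°, dwell): s unchanged at 0.0000
θ = 122.1° falls in segment 2 (105° to 180.1°, cycloidal, h = 5): β = 122.1 − 105 = 17.1°, B = 75.1°; Δs = 5·(0.2277 − sin(2π·0.2277)/(2π)) = 0.3505; s = 0.0000 + 0.3505 = 0.3505
θ = 168.9° falls in segment 2 (105° to 180.1°, cycloidal, h = 5): β = 168.9 − 105 = 63.9°, B = 75.1°; Δs = 5·(0.8509 − sin(2π·0.8509)/(2π)) = 4.8956; s = 0.0000 + 4.8956 = 4.8956
segment 2 (105° to 180.1°, cycloidal, h = 5) is passed completely: s = 0.0000 + (5) = 5.0000
segment 3 (180.1° to 231.4°, dwell): s unchanged at 5.0000
θ = 252.8° falls in segment 4 (231.4° to 255.9°, simple-harmonic, h = -5): β = 252.8 − 231.4 = 21.4°, B = 24.5°; Δs = -5/2·(1 − cos(π·0.8735)) = -4.8051; s = 5.0000 − 4.8051 = 0.1949
θ=122.1°: R = R0 + s = 15 + 0.3505 = 15.3505
θ=168.9°: R = R0 + s = 15 + 4.8956 = 19.8956
θ=252.8°: R = R0 + s = 15 + 0.1949 = 15.1949

θ=122.1°: 15.3505
θ=168.9°: 19.8956
θ=252.8°: 15.1949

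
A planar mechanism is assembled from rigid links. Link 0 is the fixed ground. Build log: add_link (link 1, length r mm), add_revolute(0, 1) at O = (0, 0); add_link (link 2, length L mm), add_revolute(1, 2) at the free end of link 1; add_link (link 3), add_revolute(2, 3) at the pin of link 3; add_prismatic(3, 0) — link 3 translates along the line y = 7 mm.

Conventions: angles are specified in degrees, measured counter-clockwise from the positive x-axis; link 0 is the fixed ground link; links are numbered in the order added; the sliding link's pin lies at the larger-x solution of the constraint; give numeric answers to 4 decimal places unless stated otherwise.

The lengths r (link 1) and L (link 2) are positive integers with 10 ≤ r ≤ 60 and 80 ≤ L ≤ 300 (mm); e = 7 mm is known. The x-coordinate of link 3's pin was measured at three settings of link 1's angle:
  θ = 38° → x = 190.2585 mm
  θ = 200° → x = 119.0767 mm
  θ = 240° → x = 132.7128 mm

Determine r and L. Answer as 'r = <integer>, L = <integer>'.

constraint per measurement: (x − r cos θ)² + (r sin θ − e)² = L²
subtracting the θ₁ and θ₂ equations cancels the r² and L² terms:
r = (x₁² − x₂²) / (2[(x₁cos θ₁ + e sin θ₁) − (x₂cos θ₂ + e sin θ₂)]) = 41.0000 → r = 41
L² = (x₁ − r cos θ₁)² + (r sin θ₁ − e)² = 25280.9961 → L = 159.0000 → L = 159
check at θ₃=240°: x = 132.7128 (printed 132.7128) ✓

r = 41, L = 159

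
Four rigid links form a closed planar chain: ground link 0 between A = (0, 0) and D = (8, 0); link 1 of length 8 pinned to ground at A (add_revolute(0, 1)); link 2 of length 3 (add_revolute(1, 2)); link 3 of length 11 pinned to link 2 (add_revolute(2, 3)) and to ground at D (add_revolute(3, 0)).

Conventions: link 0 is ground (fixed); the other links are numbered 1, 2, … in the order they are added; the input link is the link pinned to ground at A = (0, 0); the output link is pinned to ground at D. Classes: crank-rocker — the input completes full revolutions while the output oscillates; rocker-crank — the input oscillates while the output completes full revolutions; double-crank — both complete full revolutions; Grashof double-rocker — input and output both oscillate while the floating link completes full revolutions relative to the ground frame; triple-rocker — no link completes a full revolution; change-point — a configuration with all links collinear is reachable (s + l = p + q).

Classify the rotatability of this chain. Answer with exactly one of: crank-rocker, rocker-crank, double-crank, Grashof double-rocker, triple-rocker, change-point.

lengths: ground=8, input=8, coupler=3, output=11
sorted: s=3 (shortest), l=11 (longest), p+q=16
s + l = 14 vs p + q = 16
s + l < p + q (Grashof) with shortest = coupler link → Grashof double-rocker

Grashof double-rocker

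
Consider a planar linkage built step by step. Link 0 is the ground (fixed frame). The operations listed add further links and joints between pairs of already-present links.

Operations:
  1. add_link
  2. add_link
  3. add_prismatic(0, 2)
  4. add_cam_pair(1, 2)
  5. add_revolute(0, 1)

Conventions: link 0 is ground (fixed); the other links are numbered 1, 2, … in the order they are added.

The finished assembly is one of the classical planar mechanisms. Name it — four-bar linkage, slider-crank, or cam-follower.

links: 3 (incl. ground); joints: 1 revolute, 1 prismatic, 1 higher (cam) pair, forming one closed loop
3 links, revolute + prismatic + higher pair in one loop → cam-follower

cam-follower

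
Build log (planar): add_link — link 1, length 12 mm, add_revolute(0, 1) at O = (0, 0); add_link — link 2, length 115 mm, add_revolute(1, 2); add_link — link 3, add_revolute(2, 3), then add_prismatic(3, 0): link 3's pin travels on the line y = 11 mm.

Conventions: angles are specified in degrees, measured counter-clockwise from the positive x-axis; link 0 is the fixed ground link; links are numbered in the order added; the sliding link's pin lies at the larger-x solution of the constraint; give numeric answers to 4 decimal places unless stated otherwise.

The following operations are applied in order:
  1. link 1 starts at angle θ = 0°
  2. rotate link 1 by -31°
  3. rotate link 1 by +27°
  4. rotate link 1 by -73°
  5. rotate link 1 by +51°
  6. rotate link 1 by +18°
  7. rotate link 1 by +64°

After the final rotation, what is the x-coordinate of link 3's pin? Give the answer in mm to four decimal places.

geometry: r = 12 mm, L = 115 mm, e = 11 mm; θ starts at 0°
rotate link 1 by -31°: θ ← 0° -31° = -31°
rotate link 1 by +27°: θ ← -31° +27° = -4°
rotate link 1 by -73°: θ ← -4° -73° = -77°
rotate link 1 by +51°: θ ← -77° +51° = -26°
rotate link 1 by +18°: θ ← -26° +18° = -8°
rotate link 1 by +64°: θ ← -8° +64° = 56°
crank pin P = (r cos θ, r sin θ) = (6.710315, 9.948451)
h = r sin θ − e = 9.948451 − 11 = -1.051549
x = r cos θ + √(L² − h²) = 6.710315 + 114.995192 = 121.705507

121.7055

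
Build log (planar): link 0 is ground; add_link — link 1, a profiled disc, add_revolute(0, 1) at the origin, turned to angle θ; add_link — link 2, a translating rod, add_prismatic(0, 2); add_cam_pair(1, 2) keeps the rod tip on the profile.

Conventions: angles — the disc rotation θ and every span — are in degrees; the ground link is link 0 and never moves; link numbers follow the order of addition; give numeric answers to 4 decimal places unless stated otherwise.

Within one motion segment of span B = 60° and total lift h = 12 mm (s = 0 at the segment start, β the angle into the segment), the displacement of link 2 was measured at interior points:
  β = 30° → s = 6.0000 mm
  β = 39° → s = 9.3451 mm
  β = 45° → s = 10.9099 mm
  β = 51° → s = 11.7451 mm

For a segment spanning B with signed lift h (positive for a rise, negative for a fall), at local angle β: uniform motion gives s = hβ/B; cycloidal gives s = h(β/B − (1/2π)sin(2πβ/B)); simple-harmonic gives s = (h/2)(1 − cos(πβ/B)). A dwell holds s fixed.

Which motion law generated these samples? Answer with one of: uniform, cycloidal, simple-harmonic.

candidates at β/B = r: uniform s = h·r (linear in β); cycloidal s = h·(r − sin(2πr)/(2π)); simple-harmonic s = (h/2)(1 − cos(πr))
β=30°: printed 6.0000 | uniform 6.0000, cycloidal 6.0000, simple-harmonic 6.0000
β=39°: printed 9.3451 | uniform 7.8000, cycloidal 9.3451, simple-harmonic 8.7239
β=45°: printed 10.9099 | uniform 9.0000, cycloidal 10.9099, simple-harmonic 10.2426
β=51°: printed 11.7451 | uniform 10.2000, cycloidal 11.7451, simple-harmonic 11.3460
only one law matches every sample → cycloidal

cycloidal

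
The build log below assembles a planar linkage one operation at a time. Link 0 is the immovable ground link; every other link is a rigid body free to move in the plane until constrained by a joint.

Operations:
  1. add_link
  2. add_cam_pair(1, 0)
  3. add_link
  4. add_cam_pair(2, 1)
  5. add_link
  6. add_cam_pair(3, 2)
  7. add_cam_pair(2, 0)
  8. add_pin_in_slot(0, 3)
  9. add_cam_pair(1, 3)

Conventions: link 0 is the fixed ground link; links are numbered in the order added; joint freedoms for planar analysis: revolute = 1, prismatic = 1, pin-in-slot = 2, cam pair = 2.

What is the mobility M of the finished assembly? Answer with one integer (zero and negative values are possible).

(L,J1,J2)=(1,0,0); link0 fixed
link1: (2,0,0)
C 1-0 [J2]: (2,0,1)
link2: (3,0,1)
C 2-1 [J2]: (3,0,2)
link3: (4,0,2)
C 3-2 [J2]: (4,0,3)
C 2-0 [J2]: (4,0,4)
PS 0-3 [J2]: (4,0,5)
C 1-3 [J2]: (4,0,6)
Grübler: 3·3 − 2·0 − 6 = 3

M = 3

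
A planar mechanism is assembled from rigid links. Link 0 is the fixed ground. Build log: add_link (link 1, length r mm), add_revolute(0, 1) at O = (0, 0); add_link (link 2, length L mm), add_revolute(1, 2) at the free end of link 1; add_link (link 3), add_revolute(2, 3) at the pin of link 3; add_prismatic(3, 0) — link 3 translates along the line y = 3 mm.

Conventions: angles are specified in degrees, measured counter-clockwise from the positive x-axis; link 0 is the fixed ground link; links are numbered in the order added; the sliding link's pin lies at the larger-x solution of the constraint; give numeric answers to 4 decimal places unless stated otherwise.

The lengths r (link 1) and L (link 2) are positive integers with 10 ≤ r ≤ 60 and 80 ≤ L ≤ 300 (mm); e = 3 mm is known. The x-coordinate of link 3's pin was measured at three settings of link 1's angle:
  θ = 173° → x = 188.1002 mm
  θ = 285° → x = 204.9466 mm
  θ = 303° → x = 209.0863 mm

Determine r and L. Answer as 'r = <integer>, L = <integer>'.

constraint per measurement: (x − r cos θ)² + (r sin θ − e)² = L²
subtracting the θ₁ and θ₂ equations cancels the r² and L² terms:
r = (x₁² − x₂²) / (2[(x₁cos θ₁ + e sin θ₁) − (x₂cos θ₂ + e sin θ₂)]) = 14.0000 → r = 14
L² = (x₁ − r cos θ₁)² + (r sin θ₁ − e)² = 40803.9958 → L = 202.0000 → L = 202
check at θ₃=303°: x = 209.0863 (printed 209.0863) ✓

r = 14, L = 202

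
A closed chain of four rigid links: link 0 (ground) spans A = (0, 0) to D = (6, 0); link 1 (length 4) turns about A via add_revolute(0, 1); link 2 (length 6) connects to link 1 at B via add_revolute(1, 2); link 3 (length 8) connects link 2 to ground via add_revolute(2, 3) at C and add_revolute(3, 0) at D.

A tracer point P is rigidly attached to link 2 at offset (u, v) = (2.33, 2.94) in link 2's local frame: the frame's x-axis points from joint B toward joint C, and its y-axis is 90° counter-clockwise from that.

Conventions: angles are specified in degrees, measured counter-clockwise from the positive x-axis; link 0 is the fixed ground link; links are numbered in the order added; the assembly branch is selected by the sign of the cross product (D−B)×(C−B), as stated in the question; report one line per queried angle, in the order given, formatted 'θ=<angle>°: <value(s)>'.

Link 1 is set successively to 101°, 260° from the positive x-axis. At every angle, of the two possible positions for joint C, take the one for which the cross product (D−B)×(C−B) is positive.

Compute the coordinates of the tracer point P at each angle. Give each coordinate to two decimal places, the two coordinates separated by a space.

A=(0,0), D=(6.00,0)
θ=101°: B = A + 4.00·(cos101°, sin101°) = (-0.7632, 3.9265)
θ=101°: |BD| = 7.8204
θ=101°: circle(B,6.00) ∩ circle(D,8.00): a=2.1200, h=5.6130
θ=101°:   candidates: C₊=(3.8884,7.7163) cross=43.896; C₋=(-1.7480,-1.9921) cross=-43.896
θ=101°:   branch + wants cross > 0 → take C=(3.8884,7.7163) (cross=43.896)
θ=101°: ex = (C−B)/|BC| = (0.7753,0.6316); ey = (-0.6316,0.7753)
θ=101°: P = B + 2.33·ex + 2.94·ey = (-0.8138,7.6775)
θ=260°: B = A + 4.00·(cos260°, sin260°) = (-0.6946, -3.9392)
θ=260°: |BD| = 7.7676
θ=260°: circle(B,6.00) ∩ circle(D,8.00): a=2.0814, h=5.6274
θ=260°:   candidates: C₊=(-1.7546,1.9664) cross=43.711; C₋=(3.9532,-7.7337) cross=-43.711
θ=260°:   branch + wants cross > 0 → take C=(-1.7546,1.9664) (cross=43.711)
θ=260°: ex = (C−B)/|BC| = (-0.1767,0.9843); ey = (-0.9843,-0.1767)
θ=260°: P = B + 2.33·ex + 2.94·ey = (-4.0000,-2.1653)

θ=101°: -0.81 7.68
θ=260°: -4.00 -2.17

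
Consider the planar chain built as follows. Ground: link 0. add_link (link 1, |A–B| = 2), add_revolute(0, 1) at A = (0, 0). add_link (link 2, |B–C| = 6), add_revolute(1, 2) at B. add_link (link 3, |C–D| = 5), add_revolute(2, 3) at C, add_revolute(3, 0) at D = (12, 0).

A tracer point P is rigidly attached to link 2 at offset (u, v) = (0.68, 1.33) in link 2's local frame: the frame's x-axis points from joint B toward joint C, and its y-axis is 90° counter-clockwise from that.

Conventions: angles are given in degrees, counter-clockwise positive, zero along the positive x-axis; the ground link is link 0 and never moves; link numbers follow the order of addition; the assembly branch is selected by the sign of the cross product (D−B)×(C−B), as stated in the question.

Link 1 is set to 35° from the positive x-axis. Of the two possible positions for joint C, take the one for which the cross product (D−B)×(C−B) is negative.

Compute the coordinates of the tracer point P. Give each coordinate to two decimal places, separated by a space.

A=(0,0), D=(12.00,0)
B = A + 2.00·(cos35°, sin35°) = (1.6383, 1.1472)
|BD| = 10.4250
circle(B,6.00) ∩ circle(D,5.00): a=5.7401, h=1.7469
  candidates: C₊=(7.5357,2.2518) cross=18.211; C₋=(7.1513,-1.2207) cross=-18.211
  branch - wants cross < 0 → take C=(7.1513,-1.2207) (cross=-18.211)
ex = (C−B)/|BC| = (0.9188,-0.3946); ey = (0.3946,0.9188)
P = B + 0.68·ex + 1.33·ey = (2.7880,2.1008)

2.79 2.10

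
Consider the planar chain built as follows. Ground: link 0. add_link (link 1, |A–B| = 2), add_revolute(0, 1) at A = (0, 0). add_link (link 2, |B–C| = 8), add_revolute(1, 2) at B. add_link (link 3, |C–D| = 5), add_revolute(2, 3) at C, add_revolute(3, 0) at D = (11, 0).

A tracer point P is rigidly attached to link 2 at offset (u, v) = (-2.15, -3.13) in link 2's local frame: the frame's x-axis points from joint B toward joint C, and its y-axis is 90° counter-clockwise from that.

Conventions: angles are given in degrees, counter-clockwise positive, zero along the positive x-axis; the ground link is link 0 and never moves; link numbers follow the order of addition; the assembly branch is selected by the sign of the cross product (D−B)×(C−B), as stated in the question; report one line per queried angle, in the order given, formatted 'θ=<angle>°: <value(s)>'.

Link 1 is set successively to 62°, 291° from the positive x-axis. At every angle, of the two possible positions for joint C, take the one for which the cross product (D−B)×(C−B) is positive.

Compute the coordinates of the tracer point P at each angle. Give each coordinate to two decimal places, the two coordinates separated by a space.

A=(0,0), D=(11.00,0)
θ=62°: B = A + 2.00·(cos62°, sin62°) = (0.9389, 1.7659)
θ=62°: |BD| = 10.2149
θ=62°: circle(B,8.00) ∩ circle(D,5.00): a=7.0164, h=3.8432
θ=62°:   candidates: C₊=(8.5141,4.3382) cross=39.257; C₋=(7.1853,-3.2324) cross=-39.257
θ=62°:   branch + wants cross > 0 → take C=(8.5141,4.3382) (cross=39.257)
θ=62°: ex = (C−B)/|BC| = (0.9469,0.3215); ey = (-0.3215,0.9469)
θ=62°: P = B + -2.15·ex + -3.13·ey = (-0.0905,-1.8892)
θ=291°: B = A + 2.00·(cos291°, sin291°) = (0.7167, -1.8672)
θ=291°: |BD| = 10.4514
θ=291°: circle(B,8.00) ∩ circle(D,5.00): a=7.0915, h=3.7028
θ=291°:   candidates: C₊=(7.0326,3.0430) cross=38.700; C₋=(8.3556,-4.2435) cross=-38.700
θ=291°:   branch + wants cross > 0 → take C=(7.0326,3.0430) (cross=38.700)
θ=291°: ex = (C−B)/|BC| = (0.7895,0.6138); ey = (-0.6138,0.7895)
θ=291°: P = B + -2.15·ex + -3.13·ey = (0.9404,-5.6579)

θ=62°: -0.09 -1.89
θ=291°: 0.94 -5.66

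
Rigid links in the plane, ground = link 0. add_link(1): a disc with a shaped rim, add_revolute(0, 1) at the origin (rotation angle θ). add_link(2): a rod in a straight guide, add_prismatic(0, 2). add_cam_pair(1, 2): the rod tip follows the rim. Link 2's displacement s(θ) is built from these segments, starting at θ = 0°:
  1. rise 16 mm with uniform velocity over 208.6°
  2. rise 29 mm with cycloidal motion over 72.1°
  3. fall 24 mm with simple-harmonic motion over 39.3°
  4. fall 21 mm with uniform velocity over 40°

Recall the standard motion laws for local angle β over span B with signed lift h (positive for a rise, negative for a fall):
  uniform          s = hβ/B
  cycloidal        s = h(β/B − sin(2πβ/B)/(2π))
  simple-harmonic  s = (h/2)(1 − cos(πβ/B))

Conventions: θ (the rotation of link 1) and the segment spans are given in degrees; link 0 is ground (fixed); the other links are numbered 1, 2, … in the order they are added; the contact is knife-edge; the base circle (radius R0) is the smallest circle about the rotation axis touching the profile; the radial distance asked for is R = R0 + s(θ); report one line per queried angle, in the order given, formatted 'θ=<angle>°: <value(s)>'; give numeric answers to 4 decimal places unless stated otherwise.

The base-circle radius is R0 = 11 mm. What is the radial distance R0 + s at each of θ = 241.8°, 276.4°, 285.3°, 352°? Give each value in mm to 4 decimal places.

segment 1 (0° to 208.6°, uniform, h = 16) is passed completely: s = 0.0000 + (16) = 16.0000
θ = 241.8° falls in segment 2 (208.6° to 280.7°, cycloidal, h = 29): β = 241.8 − 208.6 = 33.2°, B = 72.1°; Δs = 29·(0.4605 − sin(2π·0.4605)/(2π)) = 12.2191; s = 16.0000 + 12.2191 = 28.2191
θ = 276.4° falls in segment 2 (208.6° to 280.7°, cycloidal, h = 29): β = 276.4 − 208.6 = 67.8°, B = 72.1°; Δs = 29·(0.9404 − sin(2π·0.9404)/(2π)) = 28.9598; s = 16.0000 + 28.9598 = 44.9598
segment 2 (208.6° to 280.7°, cycloidal, h = 29) is passed completely: s = 16.0000 + (29) = 45.0000
θ = 285.3° falls in segment 3 (280.7° to 320°, simple-harmonic, h = -24): β = 285.3 − 280.7 = 4.6°, B = 39.3°; Δs = -24/2·(1 − cos(π·0.1170)) = -0.8022; s = 45.0000 − 0.8022 = 44.1978
segment 3 (280.7° to 320°, simple-harmonic, h = -24) is passed completely: s = 45.0000 + (-24) = 21.0000
θ = 352° falls in segment 4 (320° to 360°, uniform, h = -21): β = 352 − 320 = 32°, B = 40°; Δs = -21·32/40 = -16.8000; s = 21.0000 − 16.8000 = 4.2000
θ=241.8°: R = R0 + s = 11 + 28.2191 = 39.2191
θ=276.4°: R = R0 + s = 11 + 44.9598 = 55.9598
θ=285.3°: R = R0 + s = 11 + 44.1978 = 55.1978
θ=352°: R = R0 + s = 11 + 4.2000 = 15.2000

θ=241.8°: 39.2191
θ=276.4°: 55.9598
θ=285.3°: 55.1978
θ=352°: 15.2000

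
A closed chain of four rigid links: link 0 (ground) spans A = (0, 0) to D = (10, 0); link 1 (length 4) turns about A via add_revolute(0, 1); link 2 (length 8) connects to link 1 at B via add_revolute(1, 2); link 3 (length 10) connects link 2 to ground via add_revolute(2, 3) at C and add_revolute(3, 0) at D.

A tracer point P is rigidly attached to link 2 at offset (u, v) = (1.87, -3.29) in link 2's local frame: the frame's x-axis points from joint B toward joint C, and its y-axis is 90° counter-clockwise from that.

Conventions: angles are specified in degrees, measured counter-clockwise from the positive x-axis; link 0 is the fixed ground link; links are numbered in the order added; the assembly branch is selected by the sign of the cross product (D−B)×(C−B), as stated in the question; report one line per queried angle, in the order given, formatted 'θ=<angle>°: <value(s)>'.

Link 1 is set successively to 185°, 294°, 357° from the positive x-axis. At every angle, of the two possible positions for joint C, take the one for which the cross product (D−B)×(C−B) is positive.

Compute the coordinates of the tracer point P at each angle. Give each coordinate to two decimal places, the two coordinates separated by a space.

A=(0,0), D=(10.00,0)
θ=185°: B = A + 4.00·(cos185°, sin185°) = (-3.9848, -0.3486)
θ=185°: |BD| = 13.9891
θ=185°: circle(B,8.00) ∩ circle(D,10.00): a=5.7078, h=5.6054
θ=185°:   candidates: C₊=(1.5816,5.3973) cross=78.415; C₋=(1.8610,-5.8100) cross=-78.415
θ=185°:   branch + wants cross > 0 → take C=(1.5816,5.3973) (cross=78.415)
θ=185°: ex = (C−B)/|BC| = (0.6958,0.7182); ey = (-0.7182,0.6958)
θ=185°: P = B + 1.87·ex + -3.29·ey = (-0.3206,-1.2947)
θ=294°: B = A + 4.00·(cos294°, sin294°) = (1.6269, -3.6542)
θ=294°: |BD| = 9.1357
θ=294°: circle(B,8.00) ∩ circle(D,10.00): a=2.5976, h=7.5666
θ=294°:   candidates: C₊=(0.9811,4.3197) cross=69.126; C₋=(7.0342,-9.5501) cross=-69.126
θ=294°:   branch + wants cross > 0 → take C=(0.9811,4.3197) (cross=69.126)
θ=294°: ex = (C−B)/|BC| = (-0.0807,0.9967); ey = (-0.9967,-0.0807)
θ=294°: P = B + 1.87·ex + -3.29·ey = (4.7552,-1.5247)
θ=357°: B = A + 4.00·(cos357°, sin357°) = (3.9945, -0.2093)
θ=357°: |BD| = 6.0091
θ=357°: circle(B,8.00) ∩ circle(D,10.00): a=0.0091, h=8.0000
θ=357°:   candidates: C₊=(3.7249,7.7861) cross=48.073; C₋=(4.2823,-8.2042) cross=-48.073
θ=357°:   branch + wants cross > 0 → take C=(3.7249,7.7861) (cross=48.073)
θ=357°: ex = (C−B)/|BC| = (-0.0337,0.9994); ey = (-0.9994,-0.0337)
θ=357°: P = B + 1.87·ex + -3.29·ey = (7.2196,1.7705)

θ=185°: -0.32 -1.29
θ=294°: 4.76 -1.52
θ=357°: 7.22 1.77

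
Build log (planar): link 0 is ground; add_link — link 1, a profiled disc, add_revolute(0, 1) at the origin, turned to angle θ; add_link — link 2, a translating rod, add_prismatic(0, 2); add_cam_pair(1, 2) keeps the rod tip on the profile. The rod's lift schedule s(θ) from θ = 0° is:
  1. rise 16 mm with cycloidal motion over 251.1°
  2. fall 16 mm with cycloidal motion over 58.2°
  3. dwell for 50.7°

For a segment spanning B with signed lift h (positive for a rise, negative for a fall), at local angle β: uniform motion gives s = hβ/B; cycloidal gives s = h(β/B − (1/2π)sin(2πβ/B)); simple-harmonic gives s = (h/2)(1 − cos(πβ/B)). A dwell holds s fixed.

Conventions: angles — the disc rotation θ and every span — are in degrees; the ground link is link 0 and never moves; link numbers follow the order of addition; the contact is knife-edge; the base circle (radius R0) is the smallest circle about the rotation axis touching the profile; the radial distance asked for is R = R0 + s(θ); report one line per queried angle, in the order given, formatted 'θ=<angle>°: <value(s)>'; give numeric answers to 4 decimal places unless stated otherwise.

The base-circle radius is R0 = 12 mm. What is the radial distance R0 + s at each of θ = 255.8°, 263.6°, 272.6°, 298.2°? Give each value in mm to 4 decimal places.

seg 1 [0°–251.1°] cycloidal, h=16: full span → s += 16 → s = 16.0000
seg 2 [251.1°–309.3°] cycloidal, h=-16: θ=255.8° here. β=4.7, B=58.2. -16·(0.0808 − sin(2π·0.0808)/(2π)) = -0.0547 → s = 15.9453
seg 2 [251.1°–309.3°] cycloidal, h=-16: θ=263.6° here. β=12.5, B=58.2. -16·(0.2148 − sin(2π·0.2148)/(2π)) = -0.9521 → s = 15.0479
seg 2 [251.1°–309.3°] cycloidal, h=-16: θ=272.6° here. β=21.5, B=58.2. -16·(0.3694 − sin(2π·0.3694)/(2π)) = -4.0480 → s = 11.9520
seg 2 [251.1°–309.3°] cycloidal, h=-16: θ=298.2° here. β=47.1, B=58.2. -16·(0.8093 − sin(2π·0.8093)/(2π)) = -15.3203 → s = 0.6797
θ=255.8°: R = R0 + s = 12 + 15.9453 = 27.9453
θ=263.6°: R = R0 + s = 12 + 15.0479 = 27.0479
θ=272.6°: R = R0 + s = 12 + 11.9520 = 23.9520
θ=298.2°: R = R0 + s = 12 + 0.6797 = 12.6797

θ=255.8°: 27.9453
θ=263.6°: 27.0479
θ=272.6°: 23.9520
θ=298.2°: 12.6797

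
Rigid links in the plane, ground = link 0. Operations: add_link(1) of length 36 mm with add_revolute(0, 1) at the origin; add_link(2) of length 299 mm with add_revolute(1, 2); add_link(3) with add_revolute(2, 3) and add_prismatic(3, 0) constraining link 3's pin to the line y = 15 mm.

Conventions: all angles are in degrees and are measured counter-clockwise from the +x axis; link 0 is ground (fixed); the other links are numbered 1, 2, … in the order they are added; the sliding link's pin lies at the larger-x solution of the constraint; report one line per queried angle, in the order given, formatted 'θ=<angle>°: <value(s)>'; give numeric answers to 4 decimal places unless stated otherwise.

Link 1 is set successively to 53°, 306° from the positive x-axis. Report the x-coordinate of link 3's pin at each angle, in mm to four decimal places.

geometry: r = 36 mm, L = 299 mm, e = 15 mm
θ=53°: crank pin P = (r cos θ, r sin θ) = (21.665341, 28.750878)
θ=53°: h = r sin θ − e = 28.750878 − 15 = 13.750878
θ=53°: x = r cos θ + √(L² − h²) = 21.665341 + 298.683634 = 320.348975
θ=306°: crank pin P = (r cos θ, r sin θ) = (21.160269, -29.124612)
θ=306°: h = r sin θ − e = -29.124612 − 15 = -44.124612
θ=306°: x = r cos θ + √(L² − h²) = 21.160269 + 295.726256 = 316.886525

θ=53°: 320.3490
θ=306°: 316.8865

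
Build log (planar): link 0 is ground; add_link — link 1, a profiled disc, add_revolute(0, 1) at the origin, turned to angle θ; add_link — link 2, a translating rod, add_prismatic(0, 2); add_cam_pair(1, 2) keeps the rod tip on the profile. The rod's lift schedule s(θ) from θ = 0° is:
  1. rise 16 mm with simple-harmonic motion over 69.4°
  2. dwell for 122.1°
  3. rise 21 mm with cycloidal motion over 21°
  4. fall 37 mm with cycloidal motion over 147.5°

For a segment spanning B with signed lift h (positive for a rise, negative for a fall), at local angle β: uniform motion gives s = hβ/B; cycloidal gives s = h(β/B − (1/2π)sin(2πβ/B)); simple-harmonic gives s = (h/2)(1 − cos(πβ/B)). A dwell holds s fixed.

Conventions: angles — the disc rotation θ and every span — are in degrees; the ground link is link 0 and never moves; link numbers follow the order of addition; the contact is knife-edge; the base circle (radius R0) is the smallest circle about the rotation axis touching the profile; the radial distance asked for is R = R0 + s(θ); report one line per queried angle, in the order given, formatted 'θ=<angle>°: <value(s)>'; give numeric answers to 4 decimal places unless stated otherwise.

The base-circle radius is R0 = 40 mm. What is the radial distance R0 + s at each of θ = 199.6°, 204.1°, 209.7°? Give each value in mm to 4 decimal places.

seg 1 [0°–69.4°] simple-harmonic, h=16: full span → s += 16 → s = 16.0000
seg 2 [69.4°–191.5°] dwell: s stays 16.0000
seg 3 [191.5°–212.5°] cycloidal, h=21: θ=199.6° here. β=8.1, B=21. 21·(0.3857 − sin(2π·0.3857)/(2π)) = 5.9010 → s = 21.9010
seg 3 [191.5°–212.5°] cycloidal, h=21: θ=204.1° here. β=12.6, B=21. 21·(0.6000 − sin(2π·0.6000)/(2π)) = 14.5645 → s = 30.5645
seg 3 [191.5°–212.5°] cycloidal, h=21: θ=209.7° here. β=18.2, B=21. 21·(0.8667 − sin(2π·0.8667)/(2π)) = 20.6838 → s = 36.6838
θ=199.6°: R = R0 + s = 40 + 21.9010 = 61.9010
θ=204.1°: R = R0 + s = 40 + 30.5645 = 70.5645
θ=209.7°: R = R0 + s = 40 + 36.6838 = 76.6838

θ=199.6°: 61.9010
θ=204.1°: 70.5645
θ=209.7°: 76.6838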